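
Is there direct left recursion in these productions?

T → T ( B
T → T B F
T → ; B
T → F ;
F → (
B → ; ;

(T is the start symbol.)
T → T ( B: LEFT RECURSIVE (starts with T)
T → T B F: LEFT RECURSIVE (starts with T)
T → ; B: starts with ';'
T → F ;: starts with F
F → (: starts with '('
B → ; ;: starts with ';'

The grammar has direct left recursion on: T.

Answer: Yes, T is left-recursive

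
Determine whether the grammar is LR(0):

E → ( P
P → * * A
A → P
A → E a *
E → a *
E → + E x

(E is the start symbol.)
A grammar is LR(0) if no state in the canonical LR(0) collection has:
  - both a shift item (dot before a terminal) and a complete item (shift-reduce conflict), or
  - two or more complete items (reduce-reduce conflict; the accept item [E' → E .] counts as a complete item here).

Augment with E' → E and build the canonical LR(0) collection (I0 = CLOSURE({[E' → . E]}), then GOTO on every symbol after a dot until no new states appear). It has 16 states:
  I0: { [E → . ( P], [E → . + E x], [E → . a *], [E' → . E] }  — shift
  I1: { [E → ( . P], [P → . * * A] }  — shift
  I2: { [E → + . E x], [E → . ( P], [E → . + E x], [E → . a *] }  — shift
  I3: { [E' → E .] }  — accept
  I4: { [E → a . *] }  — shift
  I5: { [E → a * .] }  — reduce
  I6: { [E → + E . x] }  — shift
  I7: { [E → + E x .] }  — reduce
  I8: { [P → * . * A] }  — shift
  I9: { [E → ( P .] }  — reduce
  I10: { [A → . E a *], [A → . P], [E → . ( P], [E → . + E x], [E → . a *], [P → * * . A], [P → . * * A] }  — shift
  I11: { [P → * * A .] }  — reduce
  I12: { [A → E . a *] }  — shift
  I13: { [A → P .] }  — reduce
  I14: { [A → E a . *] }  — shift
  I15: { [A → E a * .] }  — reduce

Every state is either a pure shift/goto state or contains exactly one complete item and nothing to shift — no conflicts. The grammar is LR(0).

Answer: Yes, the grammar is LR(0)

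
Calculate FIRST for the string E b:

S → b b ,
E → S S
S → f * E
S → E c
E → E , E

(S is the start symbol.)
FIRST sets of the non-terminals involved (from the grammar, by fixed-point iteration):
  FIRST(E) = { 'b', 'f' }

To compute FIRST(E b), process the symbols left to right:
Symbol E is a non-terminal. Add FIRST(E) \ {ε} = { 'b', 'f' }
E is not nullable (ε ∉ FIRST(E)), so stop here.
FIRST(E b) = { 'b', 'f' }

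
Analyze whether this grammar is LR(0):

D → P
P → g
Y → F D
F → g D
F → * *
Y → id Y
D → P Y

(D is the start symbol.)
A grammar is LR(0) if no state in the canonical LR(0) collection has:
  - both a shift item (dot before a terminal) and a complete item (shift-reduce conflict), or
  - two or more complete items (reduce-reduce conflict; the accept item [D' → D .] counts as a complete item here).

Augment with D' → D and build the canonical LR(0) collection (I0 = CLOSURE({[D' → . D]}), then GOTO on every symbol after a dot until no new states appear). It has 13 states:
  I0: { [D → . P Y], [D → . P], [D' → . D], [P → . g] }  — shift
  I1: { [D' → D .] }  — accept
  I2: { [D → P . Y], [D → P .], [F → . * *], [F → . g D], [Y → . F D], [Y → . id Y] }  — shift, reduce
  I3: { [P → g .] }  — reduce
  I4: { [F → * . *] }  — shift
  I5: { [D → . P Y], [D → . P], [P → . g], [Y → F . D] }  — shift
  I6: { [D → P Y .] }  — reduce
  I7: { [D → . P Y], [D → . P], [F → g . D], [P → . g] }  — shift
  I8: { [F → . * *], [F → . g D], [Y → . F D], [Y → . id Y], [Y → id . Y] }  — shift
  I9: { [Y → id Y .] }  — reduce
  I10: { [F → g D .] }  — reduce
  I11: { [Y → F D .] }  — reduce
  I12: { [F → * * .] }  — reduce

Conflict in state I2:
  Shift-reduce conflict between [D → P .] and [F → . * *]
So the grammar is NOT LR(0).

Answer: No. Shift-reduce conflict between [D → P .] and [F → . * *]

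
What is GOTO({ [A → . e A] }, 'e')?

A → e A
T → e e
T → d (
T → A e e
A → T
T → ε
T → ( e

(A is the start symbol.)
{ [A → . T], [A → . e A], [A → e . A], [T → . ( e], [T → . A e e], [T → . d (], [T → . e e], [T → .] }

GOTO(I, 'e') = CLOSURE({ [A → αX.β] : [A → α.Xβ] ∈ I, X = 'e' })

Items with dot before 'e', with the dot advanced:
  [A → . e A] → [A → e . A]
Closure of the advanced items:
  [A → e . A] has the dot before A: add [A → . e A], [A → . T]
  [A → . T] has the dot before T: add [T → . e e], [T → . d (], [T → . A e e], [T → .], [T → . ( e]

GOTO = { [A → . T], [A → . e A], [A → e . A], [T → . ( e], [T → . A e e], [T → . d (], [T → . e e], [T → .] }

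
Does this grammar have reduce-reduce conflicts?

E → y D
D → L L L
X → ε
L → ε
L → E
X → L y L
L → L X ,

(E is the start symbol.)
Yes — I5: [L → .] vs [X → .]; I6: [L → .] vs [X → .]; I9: [D → L L L .] vs [L → .]; I11: [L → .] vs [X → .]; I12: [L → .] vs [X → .]

A reduce-reduce conflict occurs when an LR(0) state has two complete items [A → α .] and [B → β .] — both call for a reduction, and with no lookahead the parser cannot choose between them.

Augment with E' → E and build the canonical LR(0) collection (I0 = CLOSURE({[E' → . E]}), then GOTO on every symbol after a dot until no new states appear). It has 13 states:
  I0: { [E → . y D], [E' → . E] }  — shift
  I1: { [E' → E .] }  — accept
  I2: { [D → . L L L], [E → . y D], [E → y . D], [L → . E], [L → . L X ,], [L → .] }  — shift, reduce
  I3: { [E → y D .] }  — reduce
  I4: { [L → E .] }  — reduce
  I5: { [D → L . L L], [E → . y D], [L → . E], [L → . L X ,], [L → .], [L → L . X ,], [X → . L y L], [X → .] }  — shift, 2 reduces
  I6: { [D → L L . L], [E → . y D], [L → . E], [L → . L X ,], [L → .], [L → L . X ,], [X → . L y L], [X → .], [X → L . y L] }  — shift, 2 reduces
  I7: { [L → L X . ,] }  — shift
  I8: { [L → L X , .] }  — reduce
  I9: { [D → L L L .], [E → . y D], [L → . E], [L → . L X ,], [L → .], [L → L . X ,], [X → . L y L], [X → .], [X → L . y L] }  — shift, 3 reduces
  I10: { [D → . L L L], [E → . y D], [E → y . D], [L → . E], [L → . L X ,], [L → .], [X → L y . L] }  — shift, reduce
  I11: { [D → L . L L], [E → . y D], [L → . E], [L → . L X ,], [L → .], [L → L . X ,], [X → . L y L], [X → .], [X → L y L .] }  — shift, 3 reduces
  I12: { [E → . y D], [L → . E], [L → . L X ,], [L → .], [L → L . X ,], [X → . L y L], [X → .], [X → L . y L] }  — shift, 2 reduces

I5 contains complete items [L → .], [X → .] — reduce-reduce conflict.
I6 contains complete items [L → .], [X → .] — reduce-reduce conflict.
I9 contains complete items [D → L L L .], [L → .], [X → .] — reduce-reduce conflict.
I11 contains complete items [L → .], [X → .], [X → L y L .] — reduce-reduce conflict.
I12 contains complete items [L → .], [X → .] — reduce-reduce conflict.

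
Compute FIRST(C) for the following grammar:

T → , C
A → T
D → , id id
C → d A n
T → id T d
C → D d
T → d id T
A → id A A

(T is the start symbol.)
To compute FIRST(C), examine every production with C on the left-hand side, reading each right-hand side left to right until a non-nullable symbol is reached.

FIRST sets of the other non-terminals involved (by the same procedure, iterated to a fixed point):
  FIRST(D) = { ',' }

From C → d A n:
  - d is a terminal: add 'd' and stop
From C → D d:
  - D is a non-terminal: add FIRST(D) \ {ε} = { ',' }
    D is not nullable, so stop

Collecting: FIRST(C) = { ',', 'd' }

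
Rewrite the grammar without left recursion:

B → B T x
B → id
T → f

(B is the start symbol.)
B → id B'
B' → T x B'
B' → ε
T → f

B is directly left-recursive. The standard transformation for
  A → A α₁ | ... | A α_m | β₁ | ... | β_n
is
  A  → β₁ A' | ... | β_n A'
  A' → α₁ A' | ... | α_m A' | ε

B → id becomes B → id B'
B → B T x becomes B' → T x B'
Add B' → ε

Productions for other non-terminals are unchanged:
  T → f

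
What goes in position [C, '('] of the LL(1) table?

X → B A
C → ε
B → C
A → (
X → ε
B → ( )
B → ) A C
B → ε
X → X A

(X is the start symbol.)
To find M[C, '('], we find productions for C where '(' is in the predict set (PREDICT(N → α) = (FIRST(α) \ {ε}) ∪ (FOLLOW(N) if α ⇒* ε)).

Relevant sets:
  FOLLOW(C) = { '(' }

C → ε: PREDICT = { '(' }
  '(' is in predict set, so this production goes in M[C, '(']

M[C, '('] = C → ε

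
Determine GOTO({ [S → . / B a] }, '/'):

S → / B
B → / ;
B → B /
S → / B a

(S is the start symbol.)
GOTO(I, '/') = CLOSURE({ [A → αX.β] : [A → α.Xβ] ∈ I, X = '/' })

Items with dot before '/', with the dot advanced:
  [S → . / B a] → [S → / . B a]
Closure of the advanced items:
  [S → / . B a] has the dot before B: add [B → . / ;], [B → . B /]

GOTO = { [B → . / ;], [B → . B /], [S → / . B a] }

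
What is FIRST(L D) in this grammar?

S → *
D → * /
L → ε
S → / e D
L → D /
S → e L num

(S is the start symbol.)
FIRST sets of the non-terminals involved (from the grammar, by fixed-point iteration):
  FIRST(L) = { '*', ε }
  FIRST(D) = { '*' }

To compute FIRST(L D), process the symbols left to right:
Symbol L is a non-terminal. Add FIRST(L) \ {ε} = { '*' }
L is nullable (ε ∈ FIRST(L)), continue to the next symbol.
Symbol D is a non-terminal. Add FIRST(D) \ {ε} = { '*' }
D is not nullable (ε ∉ FIRST(D)), so stop here.
FIRST(L D) = { '*' }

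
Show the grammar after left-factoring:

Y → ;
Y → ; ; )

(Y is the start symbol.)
Left-factoring transforms A → αβ₁ | αβ₂ into A → αA' and A' → β₁ | β₂
(α is the longest common prefix among the alternatives). Repeat until
no nonterminal has two alternatives with a common prefix.

Round 1: Y has alternatives sharing prefix ';'. Introduce Y': Y → ; Y'
  Add: Y' → ε
  Add: Y' → ; )

No remaining common prefixes — done.

Resulting grammar:
Y → ; Y'
Y' → ε
Y' → ; )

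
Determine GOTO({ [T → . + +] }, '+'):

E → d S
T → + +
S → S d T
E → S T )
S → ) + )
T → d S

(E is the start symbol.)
GOTO(I, '+') = CLOSURE({ [A → αX.β] : [A → α.Xβ] ∈ I, X = '+' })

Items with dot before '+', with the dot advanced:
  [T → . + +] → [T → + . +]
Closure adds nothing (no advanced item has the dot before a non-terminal).

GOTO = { [T → + . +] }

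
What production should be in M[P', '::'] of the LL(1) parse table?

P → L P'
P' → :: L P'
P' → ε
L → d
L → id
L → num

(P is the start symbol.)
P' → :: L P'

To find M[P', '::'], we find productions for P' where '::' is in the predict set (PREDICT(N → α) = (FIRST(α) \ {ε}) ∪ (FOLLOW(N) if α ⇒* ε)).

Relevant sets:
  FOLLOW(P') = { $ }

P' → :: L P': PREDICT = { '::' }
  '::' is in predict set, so this production goes in M[P', '::']
P' → ε: PREDICT = { $ }

M[P', '::'] = P' → :: L P'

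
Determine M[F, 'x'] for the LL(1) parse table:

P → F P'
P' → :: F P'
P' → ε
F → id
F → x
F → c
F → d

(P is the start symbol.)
To find M[F, 'x'], we find productions for F where 'x' is in the predict set (PREDICT(N → α) = (FIRST(α) \ {ε}) ∪ (FOLLOW(N) if α ⇒* ε)).

F → id: PREDICT = { 'id' }
F → x: PREDICT = { 'x' }
  'x' is in predict set, so this production goes in M[F, 'x']
F → c: PREDICT = { 'c' }
F → d: PREDICT = { 'd' }

M[F, 'x'] = F → x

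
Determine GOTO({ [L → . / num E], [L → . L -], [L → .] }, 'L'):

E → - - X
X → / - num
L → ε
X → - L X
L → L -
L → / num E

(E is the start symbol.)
{ [L → L . -] }

GOTO(I, 'L') = CLOSURE({ [A → αX.β] : [A → α.Xβ] ∈ I, X = 'L' })

Items with dot before 'L', with the dot advanced:
  [L → . L -] → [L → L . -]
Closure adds nothing (no advanced item has the dot before a non-terminal).

GOTO = { [L → L . -] }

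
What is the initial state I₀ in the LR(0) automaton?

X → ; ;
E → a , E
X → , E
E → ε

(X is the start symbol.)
{ [X → . , E], [X → . ; ;], [X' → . X] }

First, augment the grammar with X' → X
I₀ = CLOSURE({ [X' → . X] }):
  [X' → . X] has the dot before X: add [X → . ; ;], [X → . , E]
No further items can be added.

I₀ = { [X → . , E], [X → . ; ;], [X' → . X] }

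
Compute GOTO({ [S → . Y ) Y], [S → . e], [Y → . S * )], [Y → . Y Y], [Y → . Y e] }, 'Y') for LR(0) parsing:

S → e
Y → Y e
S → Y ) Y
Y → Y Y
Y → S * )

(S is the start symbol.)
GOTO(I, 'Y') = CLOSURE({ [A → αX.β] : [A → α.Xβ] ∈ I, X = 'Y' })

Items with dot before 'Y', with the dot advanced:
  [S → . Y ) Y] → [S → Y . ) Y]
  [Y → . Y Y] → [Y → Y . Y]
  [Y → . Y e] → [Y → Y . e]
Closure of the advanced items:
  [Y → Y . Y] has the dot before Y: add [Y → . Y e], [Y → . Y Y], [Y → . S * )]
  [Y → . S * )] has the dot before S: add [S → . e], [S → . Y ) Y]

GOTO = { [S → . Y ) Y], [S → . e], [S → Y . ) Y], [Y → . S * )], [Y → . Y Y], [Y → . Y e], [Y → Y . Y], [Y → Y . e] }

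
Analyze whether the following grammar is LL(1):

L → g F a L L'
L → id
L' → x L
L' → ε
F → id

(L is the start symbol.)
No. Predict set conflict for L': { 'x' }

Relevant sets:
  FOLLOW(L') = { $, 'x' }

For L:
  PREDICT(L → g F a L L') = { 'g' }
  PREDICT(L → id) = { 'id' }
For L':
  PREDICT(L' → x L) = { 'x' }
  PREDICT(L' → ε) = { $, 'x' }
F has a single production, so nothing to check there.

Conflict found: Predict set conflict for L': { 'x' }
The grammar is NOT LL(1).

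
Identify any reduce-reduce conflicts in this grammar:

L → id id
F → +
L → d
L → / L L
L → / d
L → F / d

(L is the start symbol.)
A reduce-reduce conflict occurs when an LR(0) state has two complete items [A → α .] and [B → β .] — both call for a reduction, and with no lookahead the parser cannot choose between them.

Augment with L' → L and build the canonical LR(0) collection (I0 = CLOSURE({[L' → . L]}), then GOTO on every symbol after a dot until no new states appear). It has 13 states:
  I0: { [F → . +], [L → . / L L], [L → . / d], [L → . F / d], [L → . d], [L → . id id], [L' → . L] }  — shift
  I1: { [F → + .] }  — reduce
  I2: { [F → . +], [L → . / L L], [L → . / d], [L → . F / d], [L → . d], [L → . id id], [L → / . L L], [L → / . d] }  — shift
  I3: { [L → F . / d] }  — shift
  I4: { [L' → L .] }  — accept
  I5: { [L → d .] }  — reduce
  I6: { [L → id . id] }  — shift
  I7: { [L → id id .] }  — reduce
  I8: { [L → F / . d] }  — shift
  I9: { [L → F / d .] }  — reduce
  I10: { [F → . +], [L → . / L L], [L → . / d], [L → . F / d], [L → . d], [L → . id id], [L → / L . L] }  — shift
  I11: { [L → / d .], [L → d .] }  — 2 reduces
  I12: { [L → / L L .] }  — reduce

I11 contains complete items [L → / d .], [L → d .] — reduce-reduce conflict.

Answer: Yes — I11: [L → / d .] vs [L → d .]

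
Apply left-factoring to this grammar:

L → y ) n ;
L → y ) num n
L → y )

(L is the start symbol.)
L → y ) L'
L' → n ;
L' → num n
L' → ε

Left-factoring transforms A → αβ₁ | αβ₂ into A → αA' and A' → β₁ | β₂
(α is the longest common prefix among the alternatives). Repeat until
no nonterminal has two alternatives with a common prefix.

Round 1: L has alternatives sharing prefix 'y )'. Introduce L': L → y ) L'
  Add: L' → n ;
  Add: L' → num n
  Add: L' → ε

No remaining common prefixes — done.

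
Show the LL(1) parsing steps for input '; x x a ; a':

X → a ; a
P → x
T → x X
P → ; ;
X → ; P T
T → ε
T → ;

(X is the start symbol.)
LL(1) parsing maintains a stack (initially the start symbol over $) and the input. At each step: if the stack top is a terminal, match it against the current input token; if it is a non-terminal N, replace it with the RHS of M[N, lookahead] (the unique production whose predict set contains the lookahead).

Stack is shown with the top on the left.

Stack    Input          Action
------------------------------
X $      ; x x a ; a $  output X → ; P T
; P T $  ; x x a ; a $  match ';'
P T $    x x a ; a $    output P → x
x T $    x x a ; a $    match 'x'
T $      x a ; a $      output T → x X
x X $    x a ; a $      match 'x'
X $      a ; a $        output X → a ; a
a ; a $  a ; a $        match 'a'
; a $    ; a $          match ';'
a $      a $            match 'a'
$        $              accept

The string is accepted.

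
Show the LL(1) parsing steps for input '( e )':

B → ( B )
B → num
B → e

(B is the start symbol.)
Stack is shown with the top on the left.

Stack    Input    Action
------------------------
B $      ( e ) $  output B → ( B )
( B ) $  ( e ) $  match '('
B ) $    e ) $    output B → e
e ) $    e ) $    match 'e'
) $      ) $      match ')'
$        $        accept

The string is accepted.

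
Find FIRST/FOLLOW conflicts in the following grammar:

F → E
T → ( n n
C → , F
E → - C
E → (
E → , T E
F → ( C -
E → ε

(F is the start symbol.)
Yes. E → '-' C with FOLLOW(E) on { '-' }

A FIRST/FOLLOW conflict occurs when a non-terminal N has a nullable alternative N → β (β ⇒* ε) and another alternative N → α with FIRST(α) ∩ FOLLOW(N) ≠ ∅: on such a lookahead the parser cannot decide between expanding α and letting N vanish via β.

Nullable non-terminals: E, F.
FIRST sets used below: FIRST(E) = { '(', ',', '-', ε }

E: nullable alternative(s) E → ε; FOLLOW(E) = { $, '-' }
  E → - C: FIRST \ {ε} = { '-' } — overlaps FOLLOW(E) on { '-' }: CONFLICT
  E → (: FIRST \ {ε} = { '(' } — disjoint from FOLLOW(E)
  E → , T E: FIRST \ {ε} = { ',' } — disjoint from FOLLOW(E)
  E → ε: FIRST \ {ε} = { } — this is the only nullable alternative, skip

F: nullable alternative(s) F → E; FOLLOW(F) = { $, '-' }
  F → E: FIRST \ {ε} = { '(', ',', '-' } — this is the only nullable alternative, skip
  F → ( C -: FIRST \ {ε} = { '(' } — disjoint from FOLLOW(F)

C, T have no nullable alternative, so no FIRST/FOLLOW check is needed there.

So the grammar has 1 FIRST/FOLLOW conflict (marked CONFLICT above).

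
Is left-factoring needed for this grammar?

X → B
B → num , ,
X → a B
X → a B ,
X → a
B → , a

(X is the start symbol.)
Yes, X has productions with common prefix 'a'

Left-factoring is needed when two productions for the same non-terminal
share a common prefix on the right-hand side.

Productions for X:
  X → B
  X → a B
  X → a B ,
  X → a
Productions for B:
  B → num , ,
  B → , a

Found common prefix 'a' in productions for X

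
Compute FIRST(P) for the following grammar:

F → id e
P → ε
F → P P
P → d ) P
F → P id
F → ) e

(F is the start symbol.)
To compute FIRST(P), examine every production with P on the left-hand side, reading each right-hand side left to right until a non-nullable symbol is reached.

From P → ε:
  - ε-production, so ε ∈ FIRST(P)
From P → d ) P:
  - d is a terminal: add 'd' and stop

Collecting: FIRST(P) = { 'd', ε }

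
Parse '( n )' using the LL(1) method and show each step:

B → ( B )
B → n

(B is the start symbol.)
Stack is shown with the top on the left.

Stack    Input    Action
------------------------
B $      ( n ) $  output B → ( B )
( B ) $  ( n ) $  match '('
B ) $    n ) $    output B → n
n ) $    n ) $    match 'n'
) $      ) $      match ')'
$        $        accept

The string is accepted.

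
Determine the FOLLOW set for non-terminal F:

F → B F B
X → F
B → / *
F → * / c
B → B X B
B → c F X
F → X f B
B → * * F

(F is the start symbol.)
{ $, '*', '/', 'c', 'f' }

F is the start symbol, so $ ∈ FOLLOW(F).
In F → B F B: F is followed by B, add FIRST(B) \ {ε} = { '*', '/', 'c' }
In X → F: F is at the end, add FOLLOW(X)
In B → c F X: F is followed by X, add FIRST(X) \ {ε} = { '*', '/', 'c' }
In B → * * F: F is at the end, add FOLLOW(B)

The FOLLOW sets referred to above (computed the same way, to a fixed point):
  FOLLOW(X) = { $, '*', '/', 'c', 'f' }
  FOLLOW(B) = { $, '*', '/', 'c', 'f' }

Taking the union: FOLLOW(F) = { $, '*', '/', 'c', 'f' }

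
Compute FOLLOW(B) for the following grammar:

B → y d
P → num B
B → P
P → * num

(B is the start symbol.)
To compute FOLLOW(B), find every occurrence of B on a right-hand side N → α B β: add FIRST(β) \ {ε}, and if β is empty or nullable also add FOLLOW(N). Iterate to a fixed point.

B is the start symbol, so $ ∈ FOLLOW(B).
In P → num B: B is at the end, add FOLLOW(P)

The FOLLOW sets referred to above (computed the same way, to a fixed point):
  FOLLOW(P) = { $ }

Taking the union: FOLLOW(B) = { $ }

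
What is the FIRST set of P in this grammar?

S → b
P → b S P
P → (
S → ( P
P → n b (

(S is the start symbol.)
To compute FIRST(P), examine every production with P on the left-hand side, reading each right-hand side left to right until a non-nullable symbol is reached.

From P → b S P:
  - b is a terminal: add 'b' and stop
From P → (:
  - '(' is a terminal: add '(' and stop
From P → n b (:
  - n is a terminal: add 'n' and stop

Collecting: FIRST(P) = { '(', 'b', 'n' }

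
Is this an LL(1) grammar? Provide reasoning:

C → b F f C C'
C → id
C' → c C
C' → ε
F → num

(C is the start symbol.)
A grammar is LL(1) if for each non-terminal N with multiple productions, the predict sets of those productions are pairwise disjoint, where PREDICT(N → α) = (FIRST(α) \ {ε}) ∪ (FOLLOW(N) if α ⇒* ε).

Relevant sets:
  FOLLOW(C') = { $, 'c' }

For C:
  PREDICT(C → b F f C C') = { 'b' }
  PREDICT(C → id) = { 'id' }
For C':
  PREDICT(C' → c C) = { 'c' }
  PREDICT(C' → ε) = { $, 'c' }
F has a single production, so nothing to check there.

Conflict found: Predict set conflict for C': { 'c' }
The grammar is NOT LL(1).

Answer: No. Predict set conflict for C': { 'c' }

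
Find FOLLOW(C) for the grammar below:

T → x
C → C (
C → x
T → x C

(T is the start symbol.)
{ $, '(' }

To compute FOLLOW(C), find every occurrence of C on a right-hand side N → α C β: add FIRST(β) \ {ε}, and if β is empty or nullable also add FOLLOW(N). Iterate to a fixed point.

In C → C (: C is followed by '(', add FIRST('(') \ {ε} = { '(' }
In T → x C: C is at the end, add FOLLOW(T)

The FOLLOW sets referred to above (computed the same way, to a fixed point):
  FOLLOW(T) = { $ }

Taking the union: FOLLOW(C) = { $, '(' }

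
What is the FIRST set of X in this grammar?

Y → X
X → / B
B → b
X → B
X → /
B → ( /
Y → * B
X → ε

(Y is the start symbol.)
{ '(', '/', 'b', ε }

FIRST sets of the other non-terminals involved (by the same procedure, iterated to a fixed point):
  FIRST(B) = { '(', 'b' }

From X → / B:
  - '/' is a terminal: add '/' and stop
From X → B:
  - B is a non-terminal: add FIRST(B) \ {ε} = { '(', 'b' }
    B is not nullable, so stop
From X → /:
  - '/' is a terminal: add '/' and stop
From X → ε:
  - ε-production, so ε ∈ FIRST(X)

Collecting: FIRST(X) = { '(', '/', 'b', ε }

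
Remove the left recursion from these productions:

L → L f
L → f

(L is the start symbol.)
L → f L'
L' → f L'
L' → ε

L is directly left-recursive. The standard transformation for
  A → A α₁ | ... | A α_m | β₁ | ... | β_n
is
  A  → β₁ A' | ... | β_n A'
  A' → α₁ A' | ... | α_m A' | ε

L → f becomes L → f L'
L → L f becomes L' → f L'
Add L' → ε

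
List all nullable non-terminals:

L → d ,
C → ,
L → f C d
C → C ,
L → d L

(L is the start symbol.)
A non-terminal is nullable if it can derive ε (the empty string): either it has an ε-production, or it has a production whose right-hand side consists entirely of nullable non-terminals.

There are no ε-productions, so no non-terminal can derive ε.
No non-terminals are nullable.

Answer: None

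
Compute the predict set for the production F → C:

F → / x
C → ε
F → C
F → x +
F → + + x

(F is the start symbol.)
{ $ }

PREDICT(F → C) = (FIRST(RHS) \ {ε}) ∪ (FOLLOW(F) if ε ∈ FIRST(RHS), i.e. RHS ⇒* ε)
FIRST(C) = { ε }
FIRST(C) = { ε }
ε ∈ FIRST(C) (the right-hand side is nullable), so add FOLLOW(F) = { $ }
PREDICT(F → C) = { $ }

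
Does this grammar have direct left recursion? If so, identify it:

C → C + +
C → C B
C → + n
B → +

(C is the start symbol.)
Yes, C is left-recursive

Direct left recursion occurs when N → N α for some non-terminal N (the right-hand side begins with the left-hand side itself).

C → C + +: LEFT RECURSIVE (starts with C)
C → C B: LEFT RECURSIVE (starts with C)
C → + n: starts with '+'
B → +: starts with '+'

The grammar has direct left recursion on: C.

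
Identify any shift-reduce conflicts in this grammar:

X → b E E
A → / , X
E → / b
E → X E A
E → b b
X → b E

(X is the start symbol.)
Yes — I4: [X → b E .] vs [E → . / b]; I7: [E → b b .] vs [E → . / b]

A shift-reduce conflict occurs when an LR(0) state has both:
  - a complete (reduce) item [A → α .] (dot at the end), and
  - a shift item [B → β . c γ] (dot before a terminal).

Augment with X' → X and build the canonical LR(0) collection (I0 = CLOSURE({[X' → . X]}), then GOTO on every symbol after a dot until no new states appear). It has 15 states:
  I0: { [X → . b E E], [X → . b E], [X' → . X] }  — shift
  I1: { [X' → X .] }  — accept
  I2: { [E → . / b], [E → . X E A], [E → . b b], [X → . b E E], [X → . b E], [X → b . E E], [X → b . E] }  — shift
  I3: { [E → / . b] }  — shift
  I4: { [E → . / b], [E → . X E A], [E → . b b], [X → . b E E], [X → . b E], [X → b E . E], [X → b E .] }  — shift, reduce
  I5: { [E → . / b], [E → . X E A], [E → . b b], [E → X . E A], [X → . b E E], [X → . b E] }  — shift
  I6: { [E → . / b], [E → . X E A], [E → . b b], [E → b . b], [X → . b E E], [X → . b E], [X → b . E E], [X → b . E] }  — shift
  I7: { [E → . / b], [E → . X E A], [E → . b b], [E → b . b], [E → b b .], [X → . b E E], [X → . b E], [X → b . E E], [X → b . E] }  — shift, reduce
  I8: { [A → . / , X], [E → X E . A] }  — shift
  I9: { [A → / . , X] }  — shift
  I10: { [E → X E A .] }  — reduce
  I11: { [A → / , . X], [X → . b E E], [X → . b E] }  — shift
  I12: { [A → / , X .] }  — reduce
  I13: { [X → b E E .] }  — reduce
  I14: { [E → / b .] }  — reduce

I4 contains reduce item [X → b E .] and shift items [E → . / b], [E → . b b], [X → . b E], [X → . b E E] — shift-reduce conflict.
I7 contains reduce item [E → b b .] and shift items [E → . / b], [E → . b b], [E → b . b], [X → . b E], [X → . b E E] — shift-reduce conflict.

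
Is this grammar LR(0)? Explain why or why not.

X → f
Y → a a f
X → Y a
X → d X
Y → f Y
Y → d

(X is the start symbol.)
No. Shift-reduce conflict between [Y → d .] and [X → . d X]

A grammar is LR(0) if no state in the canonical LR(0) collection has:
  - both a shift item (dot before a terminal) and a complete item (shift-reduce conflict), or
  - two or more complete items (reduce-reduce conflict; the accept item [X' → X .] counts as a complete item here).

Augment with X' → X and build the canonical LR(0) collection (I0 = CLOSURE({[X' → . X]}), then GOTO on every symbol after a dot until no new states appear). It has 13 states:
  I0: { [X → . Y a], [X → . d X], [X → . f], [X' → . X], [Y → . a a f], [Y → . d], [Y → . f Y] }  — shift
  I1: { [X' → X .] }  — accept
  I2: { [X → Y . a] }  — shift
  I3: { [Y → a . a f] }  — shift
  I4: { [X → . Y a], [X → . d X], [X → . f], [X → d . X], [Y → . a a f], [Y → . d], [Y → . f Y], [Y → d .] }  — shift, reduce
  I5: { [X → f .], [Y → . a a f], [Y → . d], [Y → . f Y], [Y → f . Y] }  — shift, reduce
  I6: { [Y → f Y .] }  — reduce
  I7: { [Y → d .] }  — reduce
  I8: { [Y → . a a f], [Y → . d], [Y → . f Y], [Y → f . Y] }  — shift
  I9: { [X → d X .] }  — reduce
  I10: { [Y → a a . f] }  — shift
  I11: { [Y → a a f .] }  — reduce
  I12: { [X → Y a .] }  — reduce

Conflict in state I4:
  Shift-reduce conflict between [Y → d .] and [X → . d X]
So the grammar is NOT LR(0).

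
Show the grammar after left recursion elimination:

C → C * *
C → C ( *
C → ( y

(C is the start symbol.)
C is directly left-recursive. The standard transformation for
  A → A α₁ | ... | A α_m | β₁ | ... | β_n
is
  A  → β₁ A' | ... | β_n A'
  A' → α₁ A' | ... | α_m A' | ε

C → ( y becomes C → ( y C'
C → C * * becomes C' → * * C'
C → C ( * becomes C' → ( * C'
Add C' → ε

Resulting grammar:
C → ( y C'
C' → * * C'
C' → ( * C'
C' → ε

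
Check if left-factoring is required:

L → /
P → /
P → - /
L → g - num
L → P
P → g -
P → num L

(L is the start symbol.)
Left-factoring is needed when two productions for the same non-terminal
share a common prefix on the right-hand side.

Productions for L:
  L → /
  L → g - num
  L → P
Productions for P:
  P → /
  P → - /
  P → g -
  P → num L

No common prefixes found.

Answer: No, left-factoring is not needed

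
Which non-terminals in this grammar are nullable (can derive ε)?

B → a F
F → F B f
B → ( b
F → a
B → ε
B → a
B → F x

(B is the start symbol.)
{ 'B' }

A non-terminal is nullable if it can derive ε (the empty string): either it has an ε-production, or it has a production whose right-hand side consists entirely of nullable non-terminals.

ε-productions: B → ε
So B is immediately nullable.
No further non-terminal can be added: every production for the remaining non-terminals contains a terminal or a non-nullable non-terminal.
Nullable = { 'B' }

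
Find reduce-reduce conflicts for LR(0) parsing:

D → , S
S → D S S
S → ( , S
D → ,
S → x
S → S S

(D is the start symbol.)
Yes — I9: [S → D S S .] vs [S → S S .]

Augment with D' → D and build the canonical LR(0) collection (I0 = CLOSURE({[D' → . D]}), then GOTO on every symbol after a dot until no new states appear). It has 12 states:
  I0: { [D → . , S], [D → . ,], [D' → . D] }  — shift
  I1: { [D → , . S], [D → , .], [D → . , S], [D → . ,], [S → . ( , S], [S → . D S S], [S → . S S], [S → . x] }  — shift, reduce
  I2: { [D' → D .] }  — accept
  I3: { [S → ( . , S] }  — shift
  I4: { [D → . , S], [D → . ,], [S → . ( , S], [S → . D S S], [S → . S S], [S → . x], [S → D . S S] }  — shift
  I5: { [D → , S .], [D → . , S], [D → . ,], [S → . ( , S], [S → . D S S], [S → . S S], [S → . x], [S → S . S] }  — shift, reduce
  I6: { [S → x .] }  — reduce
  I7: { [D → . , S], [D → . ,], [S → . ( , S], [S → . D S S], [S → . S S], [S → . x], [S → S . S], [S → S S .] }  — shift, reduce
  I8: { [D → . , S], [D → . ,], [S → . ( , S], [S → . D S S], [S → . S S], [S → . x], [S → D S . S], [S → S . S] }  — shift
  I9: { [D → . , S], [D → . ,], [S → . ( , S], [S → . D S S], [S → . S S], [S → . x], [S → D S S .], [S → S . S], [S → S S .] }  — shift, 2 reduces
  I10: { [D → . , S], [D → . ,], [S → ( , . S], [S → . ( , S], [S → . D S S], [S → . S S], [S → . x] }  — shift
  I11: { [D → . , S], [D → . ,], [S → ( , S .], [S → . ( , S], [S → . D S S], [S → . S S], [S → . x], [S → S . S] }  — shift, reduce

I9 contains complete items [S → D S S .], [S → S S .] — reduce-reduce conflict.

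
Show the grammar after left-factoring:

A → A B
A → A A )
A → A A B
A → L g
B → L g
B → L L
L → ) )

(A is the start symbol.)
A → A A'
A' → B
A' → A A''
A'' → )
A'' → B
A → L g
B → L B'
B' → g
B' → L
L → ) )

Left-factoring transforms A → αβ₁ | αβ₂ into A → αA' and A' → β₁ | β₂
(α is the longest common prefix among the alternatives). Repeat until
no nonterminal has two alternatives with a common prefix.

Round 1: A has alternatives sharing prefix 'A'. Introduce A': A → A A'
  Add: A' → B
  Add: A' → A )
  Add: A' → A B

Round 2: A' has alternatives sharing prefix 'A'. Introduce A'': A' → A A''
  Add: A'' → )
  Add: A'' → B

Round 3: B has alternatives sharing prefix 'L'. Introduce B': B → L B'
  Add: B' → g
  Add: B' → L

No remaining common prefixes — done.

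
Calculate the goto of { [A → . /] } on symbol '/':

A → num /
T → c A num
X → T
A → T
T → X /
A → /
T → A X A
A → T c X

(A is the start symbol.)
{ [A → / .] }

GOTO(I, '/') = CLOSURE({ [A → αX.β] : [A → α.Xβ] ∈ I, X = '/' })

Items with dot before '/', with the dot advanced:
  [A → . /] → [A → / .]
Closure adds nothing (no advanced item has the dot before a non-terminal).

GOTO = { [A → / .] }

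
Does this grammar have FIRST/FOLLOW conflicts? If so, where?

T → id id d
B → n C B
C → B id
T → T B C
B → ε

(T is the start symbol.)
Yes. B → n C B with FOLLOW(B) on { 'n' }

A FIRST/FOLLOW conflict occurs when a non-terminal N has a nullable alternative N → β (β ⇒* ε) and another alternative N → α with FIRST(α) ∩ FOLLOW(N) ≠ ∅: on such a lookahead the parser cannot decide between expanding α and letting N vanish via β.

Nullable non-terminals: B.

B: nullable alternative(s) B → ε; FOLLOW(B) = { 'id', 'n' }
  B → n C B: FIRST \ {ε} = { 'n' } — overlaps FOLLOW(B) on { 'n' }: CONFLICT
  B → ε: FIRST \ {ε} = { } — this is the only nullable alternative, skip

C, T have no nullable alternative, so no FIRST/FOLLOW check is needed there.

So the grammar has 1 FIRST/FOLLOW conflict (marked CONFLICT above).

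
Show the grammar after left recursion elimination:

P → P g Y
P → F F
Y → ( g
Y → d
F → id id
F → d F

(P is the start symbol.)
P → F F P'
P' → g Y P'
P' → ε
Y → ( g
Y → d
F → id id
F → d F

P is directly left-recursive. The standard transformation for
  A → A α₁ | ... | A α_m | β₁ | ... | β_n
is
  A  → β₁ A' | ... | β_n A'
  A' → α₁ A' | ... | α_m A' | ε

P → F F becomes P → F F P'
P → P g Y becomes P' → g Y P'
Add P' → ε

Productions for other non-terminals are unchanged:
  Y → ( g
  Y → d
  F → id id
  F → d F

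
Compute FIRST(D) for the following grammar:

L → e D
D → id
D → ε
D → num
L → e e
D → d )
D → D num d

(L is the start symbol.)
To compute FIRST(D), examine every production with D on the left-hand side, reading each right-hand side left to right until a non-nullable symbol is reached.

From D → id:
  - id is a terminal: add 'id' and stop
From D → ε:
  - ε-production, so ε ∈ FIRST(D)
From D → num:
  - num is a terminal: add 'num' and stop
From D → d ):
  - d is a terminal: add 'd' and stop
From D → D num d:
  - D is the symbol being defined: contributes nothing new
    D is nullable, so continue to the next symbol
  - num is a terminal: add 'num' and stop

Collecting: FIRST(D) = { 'd', 'id', 'num', ε }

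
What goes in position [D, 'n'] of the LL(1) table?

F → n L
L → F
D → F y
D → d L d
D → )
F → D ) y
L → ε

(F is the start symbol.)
To find M[D, 'n'], we find productions for D where 'n' is in the predict set (PREDICT(N → α) = (FIRST(α) \ {ε}) ∪ (FOLLOW(N) if α ⇒* ε)).

Relevant sets:
  FIRST(F) = { ')', 'd', 'n' }

D → F y: PREDICT = { ')', 'd', 'n' }
  'n' is in predict set, so this production goes in M[D, 'n']
D → d L d: PREDICT = { 'd' }
D → ): PREDICT = { ')' }

M[D, 'n'] = D → F y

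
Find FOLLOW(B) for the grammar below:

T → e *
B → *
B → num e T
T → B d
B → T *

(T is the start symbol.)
{ 'd' }

To compute FOLLOW(B), find every occurrence of B on a right-hand side N → α B β: add FIRST(β) \ {ε}, and if β is empty or nullable also add FOLLOW(N). Iterate to a fixed point.

In T → B d: B is followed by d, add FIRST(d) \ {ε} = { 'd' }

Taking the union: FOLLOW(B) = { 'd' }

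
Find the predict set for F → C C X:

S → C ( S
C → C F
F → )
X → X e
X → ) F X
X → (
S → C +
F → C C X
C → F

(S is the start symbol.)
{ ')' }

PREDICT(F → C C X) = (FIRST(RHS) \ {ε}) ∪ (FOLLOW(F) if ε ∈ FIRST(RHS), i.e. RHS ⇒* ε)
FIRST(C) = { ')' }
FIRST(C C X) = { ')' }
ε ∉ FIRST(C C X), so FOLLOW(F) is not added.
PREDICT(F → C C X) = { ')' }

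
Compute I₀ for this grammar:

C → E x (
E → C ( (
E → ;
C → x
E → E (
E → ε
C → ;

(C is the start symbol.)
First, augment the grammar with C' → C
I₀ = CLOSURE({ [C' → . C] }):
  [C' → . C] has the dot before C: add [C → . E x (], [C → . x], [C → . ;]
  [C → . E x (] has the dot before E: add [E → . C ( (], [E → . ;], [E → . E (], [E → .]
No further items can be added.

I₀ = { [C → . ;], [C → . E x (], [C → . x], [C' → . C], [E → . ;], [E → . C ( (], [E → . E (], [E → .] }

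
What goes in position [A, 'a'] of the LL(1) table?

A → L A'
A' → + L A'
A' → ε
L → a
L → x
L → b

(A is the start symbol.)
A → L A'

To find M[A, 'a'], we find productions for A where 'a' is in the predict set (PREDICT(N → α) = (FIRST(α) \ {ε}) ∪ (FOLLOW(N) if α ⇒* ε)).

Relevant sets:
  FIRST(L) = { 'a', 'b', 'x' }

A → L A': PREDICT = { 'a', 'b', 'x' }
  'a' is in predict set, so this production goes in M[A, 'a']

M[A, 'a'] = A → L A'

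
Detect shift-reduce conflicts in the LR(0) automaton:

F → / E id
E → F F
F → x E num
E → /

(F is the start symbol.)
Yes — I4: [E → / .] vs [E → . /]

Augment with F' → F and build the canonical LR(0) collection (I0 = CLOSURE({[F' → . F]}), then GOTO on every symbol after a dot until no new states appear). It has 11 states:
  I0: { [F → . / E id], [F → . x E num], [F' → . F] }  — shift
  I1: { [E → . /], [E → . F F], [F → . / E id], [F → . x E num], [F → / . E id] }  — shift
  I2: { [F' → F .] }  — accept
  I3: { [E → . /], [E → . F F], [F → . / E id], [F → . x E num], [F → x . E num] }  — shift
  I4: { [E → . /], [E → . F F], [E → / .], [F → . / E id], [F → . x E num], [F → / . E id] }  — shift, reduce
  I5: { [F → x E . num] }  — shift
  I6: { [E → F . F], [F → . / E id], [F → . x E num] }  — shift
  I7: { [E → F F .] }  — reduce
  I8: { [F → x E num .] }  — reduce
  I9: { [F → / E . id] }  — shift
  I10: { [F → / E id .] }  — reduce

I4 contains reduce item [E → / .] and shift items [E → . /], [F → . / E id], [F → . x E num] — shift-reduce conflict.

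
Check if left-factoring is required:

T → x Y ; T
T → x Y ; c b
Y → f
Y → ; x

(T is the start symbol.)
Yes, T has productions with common prefix 'x Y ;'

Left-factoring is needed when two productions for the same non-terminal
share a common prefix on the right-hand side.

Productions for T:
  T → x Y ; T
  T → x Y ; c b
Productions for Y:
  Y → f
  Y → ; x

Found common prefix 'x Y ;' in productions for T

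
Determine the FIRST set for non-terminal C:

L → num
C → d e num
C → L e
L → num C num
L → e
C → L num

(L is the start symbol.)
To compute FIRST(C), examine every production with C on the left-hand side, reading each right-hand side left to right until a non-nullable symbol is reached.

FIRST sets of the other non-terminals involved (by the same procedure, iterated to a fixed point):
  FIRST(L) = { 'e', 'num' }

From C → d e num:
  - d is a terminal: add 'd' and stop
From C → L e:
  - L is a non-terminal: add FIRST(L) \ {ε} = { 'e', 'num' }
    L is not nullable, so stop
From C → L num:
  - L is a non-terminal: add FIRST(L) \ {ε} = { 'e', 'num' }
    L is not nullable, so stop

Collecting: FIRST(C) = { 'd', 'e', 'num' }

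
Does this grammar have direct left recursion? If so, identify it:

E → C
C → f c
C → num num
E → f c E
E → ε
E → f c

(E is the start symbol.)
E → C: starts with C
C → f c: starts with f
C → num num: starts with num
E → f c E: starts with f
E → ε: starts with ε
E → f c: starts with f

No direct left recursion found.

Answer: No direct left recursion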